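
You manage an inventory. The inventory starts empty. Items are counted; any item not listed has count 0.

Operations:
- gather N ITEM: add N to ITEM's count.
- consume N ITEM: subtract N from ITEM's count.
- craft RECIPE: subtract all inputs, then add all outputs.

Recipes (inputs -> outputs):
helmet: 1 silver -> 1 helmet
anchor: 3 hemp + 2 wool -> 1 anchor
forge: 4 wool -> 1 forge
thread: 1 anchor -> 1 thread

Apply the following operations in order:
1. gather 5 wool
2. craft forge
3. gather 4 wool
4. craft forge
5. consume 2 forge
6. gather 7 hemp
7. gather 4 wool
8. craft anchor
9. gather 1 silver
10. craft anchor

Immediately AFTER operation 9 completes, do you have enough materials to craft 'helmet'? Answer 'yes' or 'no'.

After 1 (gather 5 wool): wool=5
After 2 (craft forge): forge=1 wool=1
After 3 (gather 4 wool): forge=1 wool=5
After 4 (craft forge): forge=2 wool=1
After 5 (consume 2 forge): wool=1
After 6 (gather 7 hemp): hemp=7 wool=1
After 7 (gather 4 wool): hemp=7 wool=5
After 8 (craft anchor): anchor=1 hemp=4 wool=3
After 9 (gather 1 silver): anchor=1 hemp=4 silver=1 wool=3

Answer: yes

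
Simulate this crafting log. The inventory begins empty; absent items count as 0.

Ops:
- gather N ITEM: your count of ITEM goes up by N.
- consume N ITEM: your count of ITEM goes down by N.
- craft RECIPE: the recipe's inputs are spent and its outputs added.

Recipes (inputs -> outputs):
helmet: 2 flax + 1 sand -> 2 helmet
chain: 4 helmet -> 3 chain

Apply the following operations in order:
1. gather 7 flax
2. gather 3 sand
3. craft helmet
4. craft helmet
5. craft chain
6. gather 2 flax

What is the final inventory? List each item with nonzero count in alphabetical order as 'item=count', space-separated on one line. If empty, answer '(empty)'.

After 1 (gather 7 flax): flax=7
After 2 (gather 3 sand): flax=7 sand=3
After 3 (craft helmet): flax=5 helmet=2 sand=2
After 4 (craft helmet): flax=3 helmet=4 sand=1
After 5 (craft chain): chain=3 flax=3 sand=1
After 6 (gather 2 flax): chain=3 flax=5 sand=1

Answer: chain=3 flax=5 sand=1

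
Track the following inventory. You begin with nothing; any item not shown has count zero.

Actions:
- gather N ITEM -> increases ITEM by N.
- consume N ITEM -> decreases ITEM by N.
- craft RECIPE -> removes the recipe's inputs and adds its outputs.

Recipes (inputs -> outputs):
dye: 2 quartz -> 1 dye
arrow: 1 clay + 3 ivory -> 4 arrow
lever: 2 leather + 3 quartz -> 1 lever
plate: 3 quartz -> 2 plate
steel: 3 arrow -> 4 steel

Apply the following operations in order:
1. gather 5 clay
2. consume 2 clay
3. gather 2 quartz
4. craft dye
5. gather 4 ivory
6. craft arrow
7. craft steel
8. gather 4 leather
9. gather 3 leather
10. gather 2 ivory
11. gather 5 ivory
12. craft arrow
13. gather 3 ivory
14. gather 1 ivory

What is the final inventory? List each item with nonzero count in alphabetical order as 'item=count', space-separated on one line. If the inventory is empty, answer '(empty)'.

Answer: arrow=5 clay=1 dye=1 ivory=9 leather=7 steel=4

Derivation:
After 1 (gather 5 clay): clay=5
After 2 (consume 2 clay): clay=3
After 3 (gather 2 quartz): clay=3 quartz=2
After 4 (craft dye): clay=3 dye=1
After 5 (gather 4 ivory): clay=3 dye=1 ivory=4
After 6 (craft arrow): arrow=4 clay=2 dye=1 ivory=1
After 7 (craft steel): arrow=1 clay=2 dye=1 ivory=1 steel=4
After 8 (gather 4 leather): arrow=1 clay=2 dye=1 ivory=1 leather=4 steel=4
After 9 (gather 3 leather): arrow=1 clay=2 dye=1 ivory=1 leather=7 steel=4
After 10 (gather 2 ivory): arrow=1 clay=2 dye=1 ivory=3 leather=7 steel=4
After 11 (gather 5 ivory): arrow=1 clay=2 dye=1 ivory=8 leather=7 steel=4
After 12 (craft arrow): arrow=5 clay=1 dye=1 ivory=5 leather=7 steel=4
After 13 (gather 3 ivory): arrow=5 clay=1 dye=1 ivory=8 leather=7 steel=4
After 14 (gather 1 ivory): arrow=5 clay=1 dye=1 ivory=9 leather=7 steel=4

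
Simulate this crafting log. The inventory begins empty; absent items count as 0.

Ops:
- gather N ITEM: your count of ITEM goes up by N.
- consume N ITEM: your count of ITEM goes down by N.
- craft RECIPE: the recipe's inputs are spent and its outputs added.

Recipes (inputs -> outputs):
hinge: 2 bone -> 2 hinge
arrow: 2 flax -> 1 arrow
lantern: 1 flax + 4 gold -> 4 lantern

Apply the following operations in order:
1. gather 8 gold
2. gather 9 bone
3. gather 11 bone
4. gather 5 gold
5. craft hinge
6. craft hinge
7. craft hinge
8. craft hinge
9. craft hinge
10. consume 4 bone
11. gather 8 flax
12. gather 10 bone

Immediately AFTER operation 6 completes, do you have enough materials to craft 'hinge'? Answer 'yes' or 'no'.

Answer: yes

Derivation:
After 1 (gather 8 gold): gold=8
After 2 (gather 9 bone): bone=9 gold=8
After 3 (gather 11 bone): bone=20 gold=8
After 4 (gather 5 gold): bone=20 gold=13
After 5 (craft hinge): bone=18 gold=13 hinge=2
After 6 (craft hinge): bone=16 gold=13 hinge=4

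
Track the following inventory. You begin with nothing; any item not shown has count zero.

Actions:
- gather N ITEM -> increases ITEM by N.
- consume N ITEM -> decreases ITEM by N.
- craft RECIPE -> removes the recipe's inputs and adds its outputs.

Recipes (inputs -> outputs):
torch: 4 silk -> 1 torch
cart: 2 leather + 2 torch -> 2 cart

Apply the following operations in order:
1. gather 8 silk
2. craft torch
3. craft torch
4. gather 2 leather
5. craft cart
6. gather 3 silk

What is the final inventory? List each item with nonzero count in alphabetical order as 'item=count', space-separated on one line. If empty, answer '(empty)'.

Answer: cart=2 silk=3

Derivation:
After 1 (gather 8 silk): silk=8
After 2 (craft torch): silk=4 torch=1
After 3 (craft torch): torch=2
After 4 (gather 2 leather): leather=2 torch=2
After 5 (craft cart): cart=2
After 6 (gather 3 silk): cart=2 silk=3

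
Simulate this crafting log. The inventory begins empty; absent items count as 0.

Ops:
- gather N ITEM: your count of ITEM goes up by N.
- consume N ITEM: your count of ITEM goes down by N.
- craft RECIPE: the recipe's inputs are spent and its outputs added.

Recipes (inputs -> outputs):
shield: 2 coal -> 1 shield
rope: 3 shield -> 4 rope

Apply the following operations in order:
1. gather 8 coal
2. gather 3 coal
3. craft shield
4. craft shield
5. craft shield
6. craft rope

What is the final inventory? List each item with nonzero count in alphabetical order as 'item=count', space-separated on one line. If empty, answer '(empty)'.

After 1 (gather 8 coal): coal=8
After 2 (gather 3 coal): coal=11
After 3 (craft shield): coal=9 shield=1
After 4 (craft shield): coal=7 shield=2
After 5 (craft shield): coal=5 shield=3
After 6 (craft rope): coal=5 rope=4

Answer: coal=5 rope=4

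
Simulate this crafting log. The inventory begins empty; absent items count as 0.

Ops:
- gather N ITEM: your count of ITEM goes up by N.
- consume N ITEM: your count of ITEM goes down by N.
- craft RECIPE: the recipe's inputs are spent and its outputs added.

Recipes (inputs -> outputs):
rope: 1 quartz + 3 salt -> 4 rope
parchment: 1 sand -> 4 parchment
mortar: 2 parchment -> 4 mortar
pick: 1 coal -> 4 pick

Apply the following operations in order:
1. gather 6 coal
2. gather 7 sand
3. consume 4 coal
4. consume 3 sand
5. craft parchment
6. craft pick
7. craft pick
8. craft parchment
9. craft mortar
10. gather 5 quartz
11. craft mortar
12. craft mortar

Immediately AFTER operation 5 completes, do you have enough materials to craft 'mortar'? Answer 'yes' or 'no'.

After 1 (gather 6 coal): coal=6
After 2 (gather 7 sand): coal=6 sand=7
After 3 (consume 4 coal): coal=2 sand=7
After 4 (consume 3 sand): coal=2 sand=4
After 5 (craft parchment): coal=2 parchment=4 sand=3

Answer: yes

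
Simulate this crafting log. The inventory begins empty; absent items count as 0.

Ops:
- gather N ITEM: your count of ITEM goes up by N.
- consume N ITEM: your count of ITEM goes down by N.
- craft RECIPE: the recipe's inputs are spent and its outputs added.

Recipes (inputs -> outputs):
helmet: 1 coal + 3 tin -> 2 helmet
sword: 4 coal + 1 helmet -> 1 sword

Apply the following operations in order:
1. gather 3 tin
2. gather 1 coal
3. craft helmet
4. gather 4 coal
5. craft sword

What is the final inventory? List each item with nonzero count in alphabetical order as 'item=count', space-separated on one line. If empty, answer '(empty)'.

After 1 (gather 3 tin): tin=3
After 2 (gather 1 coal): coal=1 tin=3
After 3 (craft helmet): helmet=2
After 4 (gather 4 coal): coal=4 helmet=2
After 5 (craft sword): helmet=1 sword=1

Answer: helmet=1 sword=1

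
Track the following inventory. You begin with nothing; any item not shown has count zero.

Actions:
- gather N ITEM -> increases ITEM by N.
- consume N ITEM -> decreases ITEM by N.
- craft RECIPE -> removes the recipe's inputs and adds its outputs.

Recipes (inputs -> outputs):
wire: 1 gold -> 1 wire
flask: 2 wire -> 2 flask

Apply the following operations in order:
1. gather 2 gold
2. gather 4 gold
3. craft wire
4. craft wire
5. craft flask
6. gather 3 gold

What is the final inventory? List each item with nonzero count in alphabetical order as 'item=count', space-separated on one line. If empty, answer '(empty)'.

Answer: flask=2 gold=7

Derivation:
After 1 (gather 2 gold): gold=2
After 2 (gather 4 gold): gold=6
After 3 (craft wire): gold=5 wire=1
After 4 (craft wire): gold=4 wire=2
After 5 (craft flask): flask=2 gold=4
After 6 (gather 3 gold): flask=2 gold=7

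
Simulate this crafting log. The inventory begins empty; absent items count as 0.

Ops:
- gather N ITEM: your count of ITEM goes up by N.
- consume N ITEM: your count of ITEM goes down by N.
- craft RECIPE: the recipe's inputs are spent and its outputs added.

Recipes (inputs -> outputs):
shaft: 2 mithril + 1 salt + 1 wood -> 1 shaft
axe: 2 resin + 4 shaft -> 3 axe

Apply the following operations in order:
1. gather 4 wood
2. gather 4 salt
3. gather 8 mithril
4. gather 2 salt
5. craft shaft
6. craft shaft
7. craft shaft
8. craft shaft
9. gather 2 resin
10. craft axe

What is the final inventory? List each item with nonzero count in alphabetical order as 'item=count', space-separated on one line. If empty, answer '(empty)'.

After 1 (gather 4 wood): wood=4
After 2 (gather 4 salt): salt=4 wood=4
After 3 (gather 8 mithril): mithril=8 salt=4 wood=4
After 4 (gather 2 salt): mithril=8 salt=6 wood=4
After 5 (craft shaft): mithril=6 salt=5 shaft=1 wood=3
After 6 (craft shaft): mithril=4 salt=4 shaft=2 wood=2
After 7 (craft shaft): mithril=2 salt=3 shaft=3 wood=1
After 8 (craft shaft): salt=2 shaft=4
After 9 (gather 2 resin): resin=2 salt=2 shaft=4
After 10 (craft axe): axe=3 salt=2

Answer: axe=3 salt=2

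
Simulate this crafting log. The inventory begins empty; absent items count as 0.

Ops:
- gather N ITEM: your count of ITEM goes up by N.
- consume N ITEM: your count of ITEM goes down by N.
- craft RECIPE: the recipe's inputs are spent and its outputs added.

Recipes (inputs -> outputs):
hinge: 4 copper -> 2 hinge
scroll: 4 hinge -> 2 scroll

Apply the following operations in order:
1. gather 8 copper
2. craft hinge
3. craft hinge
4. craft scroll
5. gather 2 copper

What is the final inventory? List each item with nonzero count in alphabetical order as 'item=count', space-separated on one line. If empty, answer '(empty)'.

After 1 (gather 8 copper): copper=8
After 2 (craft hinge): copper=4 hinge=2
After 3 (craft hinge): hinge=4
After 4 (craft scroll): scroll=2
After 5 (gather 2 copper): copper=2 scroll=2

Answer: copper=2 scroll=2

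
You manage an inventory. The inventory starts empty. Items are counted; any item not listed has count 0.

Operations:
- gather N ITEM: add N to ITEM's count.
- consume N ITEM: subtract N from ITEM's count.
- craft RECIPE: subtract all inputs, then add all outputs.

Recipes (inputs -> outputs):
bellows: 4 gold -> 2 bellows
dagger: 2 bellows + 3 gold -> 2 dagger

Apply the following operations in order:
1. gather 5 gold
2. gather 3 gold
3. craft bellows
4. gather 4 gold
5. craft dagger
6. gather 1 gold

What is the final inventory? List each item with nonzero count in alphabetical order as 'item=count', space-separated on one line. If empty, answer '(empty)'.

Answer: dagger=2 gold=6

Derivation:
After 1 (gather 5 gold): gold=5
After 2 (gather 3 gold): gold=8
After 3 (craft bellows): bellows=2 gold=4
After 4 (gather 4 gold): bellows=2 gold=8
After 5 (craft dagger): dagger=2 gold=5
After 6 (gather 1 gold): dagger=2 gold=6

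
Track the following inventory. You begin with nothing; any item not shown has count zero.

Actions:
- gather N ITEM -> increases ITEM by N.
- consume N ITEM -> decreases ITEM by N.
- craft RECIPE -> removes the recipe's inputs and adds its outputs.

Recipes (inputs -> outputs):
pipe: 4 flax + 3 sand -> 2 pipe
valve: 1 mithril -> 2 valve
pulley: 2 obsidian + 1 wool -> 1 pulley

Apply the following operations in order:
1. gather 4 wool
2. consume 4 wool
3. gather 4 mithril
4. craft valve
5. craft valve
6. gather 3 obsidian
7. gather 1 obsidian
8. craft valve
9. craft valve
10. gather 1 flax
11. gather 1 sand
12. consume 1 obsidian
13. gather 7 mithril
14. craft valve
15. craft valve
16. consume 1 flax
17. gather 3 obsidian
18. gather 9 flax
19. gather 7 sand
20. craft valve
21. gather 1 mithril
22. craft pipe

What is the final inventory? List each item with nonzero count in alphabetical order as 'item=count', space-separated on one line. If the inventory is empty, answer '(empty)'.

After 1 (gather 4 wool): wool=4
After 2 (consume 4 wool): (empty)
After 3 (gather 4 mithril): mithril=4
After 4 (craft valve): mithril=3 valve=2
After 5 (craft valve): mithril=2 valve=4
After 6 (gather 3 obsidian): mithril=2 obsidian=3 valve=4
After 7 (gather 1 obsidian): mithril=2 obsidian=4 valve=4
After 8 (craft valve): mithril=1 obsidian=4 valve=6
After 9 (craft valve): obsidian=4 valve=8
After 10 (gather 1 flax): flax=1 obsidian=4 valve=8
After 11 (gather 1 sand): flax=1 obsidian=4 sand=1 valve=8
After 12 (consume 1 obsidian): flax=1 obsidian=3 sand=1 valve=8
After 13 (gather 7 mithril): flax=1 mithril=7 obsidian=3 sand=1 valve=8
After 14 (craft valve): flax=1 mithril=6 obsidian=3 sand=1 valve=10
After 15 (craft valve): flax=1 mithril=5 obsidian=3 sand=1 valve=12
After 16 (consume 1 flax): mithril=5 obsidian=3 sand=1 valve=12
After 17 (gather 3 obsidian): mithril=5 obsidian=6 sand=1 valve=12
After 18 (gather 9 flax): flax=9 mithril=5 obsidian=6 sand=1 valve=12
After 19 (gather 7 sand): flax=9 mithril=5 obsidian=6 sand=8 valve=12
After 20 (craft valve): flax=9 mithril=4 obsidian=6 sand=8 valve=14
After 21 (gather 1 mithril): flax=9 mithril=5 obsidian=6 sand=8 valve=14
After 22 (craft pipe): flax=5 mithril=5 obsidian=6 pipe=2 sand=5 valve=14

Answer: flax=5 mithril=5 obsidian=6 pipe=2 sand=5 valve=14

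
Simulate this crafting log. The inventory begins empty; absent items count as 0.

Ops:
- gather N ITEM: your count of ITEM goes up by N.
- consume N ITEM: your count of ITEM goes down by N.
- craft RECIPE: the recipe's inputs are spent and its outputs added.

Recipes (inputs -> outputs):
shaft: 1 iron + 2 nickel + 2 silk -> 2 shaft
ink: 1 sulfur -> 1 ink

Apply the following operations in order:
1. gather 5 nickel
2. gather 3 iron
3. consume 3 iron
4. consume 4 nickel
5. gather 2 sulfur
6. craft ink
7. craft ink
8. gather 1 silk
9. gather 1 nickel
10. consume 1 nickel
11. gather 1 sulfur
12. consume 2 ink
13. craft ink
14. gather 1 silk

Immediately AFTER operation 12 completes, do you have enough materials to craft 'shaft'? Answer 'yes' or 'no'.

Answer: no

Derivation:
After 1 (gather 5 nickel): nickel=5
After 2 (gather 3 iron): iron=3 nickel=5
After 3 (consume 3 iron): nickel=5
After 4 (consume 4 nickel): nickel=1
After 5 (gather 2 sulfur): nickel=1 sulfur=2
After 6 (craft ink): ink=1 nickel=1 sulfur=1
After 7 (craft ink): ink=2 nickel=1
After 8 (gather 1 silk): ink=2 nickel=1 silk=1
After 9 (gather 1 nickel): ink=2 nickel=2 silk=1
After 10 (consume 1 nickel): ink=2 nickel=1 silk=1
After 11 (gather 1 sulfur): ink=2 nickel=1 silk=1 sulfur=1
After 12 (consume 2 ink): nickel=1 silk=1 sulfur=1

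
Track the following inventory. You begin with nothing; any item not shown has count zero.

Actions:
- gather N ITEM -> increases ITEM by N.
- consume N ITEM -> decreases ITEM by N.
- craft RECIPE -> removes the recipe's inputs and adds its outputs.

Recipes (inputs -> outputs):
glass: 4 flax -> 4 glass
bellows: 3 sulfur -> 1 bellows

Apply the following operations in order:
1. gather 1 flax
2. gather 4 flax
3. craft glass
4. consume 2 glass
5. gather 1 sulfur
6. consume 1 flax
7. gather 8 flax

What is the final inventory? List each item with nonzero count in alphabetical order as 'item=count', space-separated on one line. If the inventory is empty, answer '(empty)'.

Answer: flax=8 glass=2 sulfur=1

Derivation:
After 1 (gather 1 flax): flax=1
After 2 (gather 4 flax): flax=5
After 3 (craft glass): flax=1 glass=4
After 4 (consume 2 glass): flax=1 glass=2
After 5 (gather 1 sulfur): flax=1 glass=2 sulfur=1
After 6 (consume 1 flax): glass=2 sulfur=1
After 7 (gather 8 flax): flax=8 glass=2 sulfur=1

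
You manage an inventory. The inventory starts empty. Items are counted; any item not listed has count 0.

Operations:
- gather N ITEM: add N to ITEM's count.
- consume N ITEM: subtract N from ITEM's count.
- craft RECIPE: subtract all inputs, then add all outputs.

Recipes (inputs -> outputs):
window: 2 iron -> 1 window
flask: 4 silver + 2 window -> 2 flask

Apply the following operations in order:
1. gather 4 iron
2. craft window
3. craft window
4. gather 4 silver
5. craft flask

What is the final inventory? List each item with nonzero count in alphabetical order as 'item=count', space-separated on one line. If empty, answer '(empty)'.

Answer: flask=2

Derivation:
After 1 (gather 4 iron): iron=4
After 2 (craft window): iron=2 window=1
After 3 (craft window): window=2
After 4 (gather 4 silver): silver=4 window=2
After 5 (craft flask): flask=2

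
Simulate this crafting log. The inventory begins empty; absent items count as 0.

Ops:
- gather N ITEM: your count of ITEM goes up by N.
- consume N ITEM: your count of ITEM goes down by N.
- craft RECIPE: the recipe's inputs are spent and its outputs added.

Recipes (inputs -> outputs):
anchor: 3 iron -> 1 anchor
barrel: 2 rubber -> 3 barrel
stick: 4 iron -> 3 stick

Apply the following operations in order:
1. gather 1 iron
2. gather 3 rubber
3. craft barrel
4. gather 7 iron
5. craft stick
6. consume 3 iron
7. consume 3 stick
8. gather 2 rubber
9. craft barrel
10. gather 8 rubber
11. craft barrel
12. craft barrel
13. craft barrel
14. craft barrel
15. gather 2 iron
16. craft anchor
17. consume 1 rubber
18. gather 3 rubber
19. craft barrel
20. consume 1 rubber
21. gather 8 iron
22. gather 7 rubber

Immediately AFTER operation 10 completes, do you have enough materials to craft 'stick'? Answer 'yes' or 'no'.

Answer: no

Derivation:
After 1 (gather 1 iron): iron=1
After 2 (gather 3 rubber): iron=1 rubber=3
After 3 (craft barrel): barrel=3 iron=1 rubber=1
After 4 (gather 7 iron): barrel=3 iron=8 rubber=1
After 5 (craft stick): barrel=3 iron=4 rubber=1 stick=3
After 6 (consume 3 iron): barrel=3 iron=1 rubber=1 stick=3
After 7 (consume 3 stick): barrel=3 iron=1 rubber=1
After 8 (gather 2 rubber): barrel=3 iron=1 rubber=3
After 9 (craft barrel): barrel=6 iron=1 rubber=1
After 10 (gather 8 rubber): barrel=6 iron=1 rubber=9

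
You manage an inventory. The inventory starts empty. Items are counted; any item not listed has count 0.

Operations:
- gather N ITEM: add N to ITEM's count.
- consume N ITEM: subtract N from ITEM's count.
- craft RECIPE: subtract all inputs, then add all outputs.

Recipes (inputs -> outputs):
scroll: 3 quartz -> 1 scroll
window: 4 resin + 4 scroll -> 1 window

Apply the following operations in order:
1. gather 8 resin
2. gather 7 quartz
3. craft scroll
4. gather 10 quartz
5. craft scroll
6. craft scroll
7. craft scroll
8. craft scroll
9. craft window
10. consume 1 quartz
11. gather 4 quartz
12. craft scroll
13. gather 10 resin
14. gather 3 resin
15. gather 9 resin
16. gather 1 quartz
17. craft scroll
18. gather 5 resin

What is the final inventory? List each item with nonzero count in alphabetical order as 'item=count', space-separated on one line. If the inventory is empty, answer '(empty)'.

Answer: resin=31 scroll=3 window=1

Derivation:
After 1 (gather 8 resin): resin=8
After 2 (gather 7 quartz): quartz=7 resin=8
After 3 (craft scroll): quartz=4 resin=8 scroll=1
After 4 (gather 10 quartz): quartz=14 resin=8 scroll=1
After 5 (craft scroll): quartz=11 resin=8 scroll=2
After 6 (craft scroll): quartz=8 resin=8 scroll=3
After 7 (craft scroll): quartz=5 resin=8 scroll=4
After 8 (craft scroll): quartz=2 resin=8 scroll=5
After 9 (craft window): quartz=2 resin=4 scroll=1 window=1
After 10 (consume 1 quartz): quartz=1 resin=4 scroll=1 window=1
After 11 (gather 4 quartz): quartz=5 resin=4 scroll=1 window=1
After 12 (craft scroll): quartz=2 resin=4 scroll=2 window=1
After 13 (gather 10 resin): quartz=2 resin=14 scroll=2 window=1
After 14 (gather 3 resin): quartz=2 resin=17 scroll=2 window=1
After 15 (gather 9 resin): quartz=2 resin=26 scroll=2 window=1
After 16 (gather 1 quartz): quartz=3 resin=26 scroll=2 window=1
After 17 (craft scroll): resin=26 scroll=3 window=1
After 18 (gather 5 resin): resin=31 scroll=3 window=1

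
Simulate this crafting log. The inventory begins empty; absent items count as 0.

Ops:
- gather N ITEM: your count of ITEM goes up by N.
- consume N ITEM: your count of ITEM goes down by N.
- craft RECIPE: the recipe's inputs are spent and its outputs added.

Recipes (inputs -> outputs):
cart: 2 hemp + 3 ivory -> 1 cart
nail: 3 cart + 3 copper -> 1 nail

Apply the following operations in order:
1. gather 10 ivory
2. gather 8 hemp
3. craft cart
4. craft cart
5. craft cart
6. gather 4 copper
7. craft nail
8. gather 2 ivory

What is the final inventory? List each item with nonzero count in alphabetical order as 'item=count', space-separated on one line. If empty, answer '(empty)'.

Answer: copper=1 hemp=2 ivory=3 nail=1

Derivation:
After 1 (gather 10 ivory): ivory=10
After 2 (gather 8 hemp): hemp=8 ivory=10
After 3 (craft cart): cart=1 hemp=6 ivory=7
After 4 (craft cart): cart=2 hemp=4 ivory=4
After 5 (craft cart): cart=3 hemp=2 ivory=1
After 6 (gather 4 copper): cart=3 copper=4 hemp=2 ivory=1
After 7 (craft nail): copper=1 hemp=2 ivory=1 nail=1
After 8 (gather 2 ivory): copper=1 hemp=2 ivory=3 nail=1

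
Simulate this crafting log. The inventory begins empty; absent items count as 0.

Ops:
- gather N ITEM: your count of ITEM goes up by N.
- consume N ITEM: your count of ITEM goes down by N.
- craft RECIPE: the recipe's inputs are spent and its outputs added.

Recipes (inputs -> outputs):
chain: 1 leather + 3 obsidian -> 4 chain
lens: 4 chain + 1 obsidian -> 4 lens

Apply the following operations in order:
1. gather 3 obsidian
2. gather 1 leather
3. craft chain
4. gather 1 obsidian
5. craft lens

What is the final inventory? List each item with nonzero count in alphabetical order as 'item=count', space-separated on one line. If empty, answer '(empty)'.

After 1 (gather 3 obsidian): obsidian=3
After 2 (gather 1 leather): leather=1 obsidian=3
After 3 (craft chain): chain=4
After 4 (gather 1 obsidian): chain=4 obsidian=1
After 5 (craft lens): lens=4

Answer: lens=4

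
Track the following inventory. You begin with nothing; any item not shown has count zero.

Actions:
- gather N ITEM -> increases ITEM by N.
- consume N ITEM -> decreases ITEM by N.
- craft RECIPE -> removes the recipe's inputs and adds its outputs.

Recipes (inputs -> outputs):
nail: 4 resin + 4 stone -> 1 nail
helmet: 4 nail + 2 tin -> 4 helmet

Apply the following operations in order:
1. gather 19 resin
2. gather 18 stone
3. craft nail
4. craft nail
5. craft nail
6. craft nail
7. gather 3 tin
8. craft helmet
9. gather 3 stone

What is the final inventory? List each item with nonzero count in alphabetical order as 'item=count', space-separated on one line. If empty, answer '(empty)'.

After 1 (gather 19 resin): resin=19
After 2 (gather 18 stone): resin=19 stone=18
After 3 (craft nail): nail=1 resin=15 stone=14
After 4 (craft nail): nail=2 resin=11 stone=10
After 5 (craft nail): nail=3 resin=7 stone=6
After 6 (craft nail): nail=4 resin=3 stone=2
After 7 (gather 3 tin): nail=4 resin=3 stone=2 tin=3
After 8 (craft helmet): helmet=4 resin=3 stone=2 tin=1
After 9 (gather 3 stone): helmet=4 resin=3 stone=5 tin=1

Answer: helmet=4 resin=3 stone=5 tin=1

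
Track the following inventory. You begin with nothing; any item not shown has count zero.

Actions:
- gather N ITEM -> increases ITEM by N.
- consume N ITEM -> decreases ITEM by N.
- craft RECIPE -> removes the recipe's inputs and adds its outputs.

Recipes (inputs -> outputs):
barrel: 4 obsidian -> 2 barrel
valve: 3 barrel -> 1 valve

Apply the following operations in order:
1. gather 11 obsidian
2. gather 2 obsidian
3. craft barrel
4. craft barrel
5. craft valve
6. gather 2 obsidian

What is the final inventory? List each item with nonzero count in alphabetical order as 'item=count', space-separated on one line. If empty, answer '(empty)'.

Answer: barrel=1 obsidian=7 valve=1

Derivation:
After 1 (gather 11 obsidian): obsidian=11
After 2 (gather 2 obsidian): obsidian=13
After 3 (craft barrel): barrel=2 obsidian=9
After 4 (craft barrel): barrel=4 obsidian=5
After 5 (craft valve): barrel=1 obsidian=5 valve=1
After 6 (gather 2 obsidian): barrel=1 obsidian=7 valve=1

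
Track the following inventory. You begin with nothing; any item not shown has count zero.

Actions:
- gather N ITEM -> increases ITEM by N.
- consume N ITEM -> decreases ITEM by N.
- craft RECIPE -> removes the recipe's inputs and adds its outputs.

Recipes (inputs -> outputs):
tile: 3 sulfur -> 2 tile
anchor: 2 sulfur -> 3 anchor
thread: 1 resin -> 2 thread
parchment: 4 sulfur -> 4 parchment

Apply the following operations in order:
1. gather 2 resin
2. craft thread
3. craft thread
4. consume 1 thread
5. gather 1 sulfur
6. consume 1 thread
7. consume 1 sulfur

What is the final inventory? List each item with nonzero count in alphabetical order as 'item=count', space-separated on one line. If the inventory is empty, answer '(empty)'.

Answer: thread=2

Derivation:
After 1 (gather 2 resin): resin=2
After 2 (craft thread): resin=1 thread=2
After 3 (craft thread): thread=4
After 4 (consume 1 thread): thread=3
After 5 (gather 1 sulfur): sulfur=1 thread=3
After 6 (consume 1 thread): sulfur=1 thread=2
After 7 (consume 1 sulfur): thread=2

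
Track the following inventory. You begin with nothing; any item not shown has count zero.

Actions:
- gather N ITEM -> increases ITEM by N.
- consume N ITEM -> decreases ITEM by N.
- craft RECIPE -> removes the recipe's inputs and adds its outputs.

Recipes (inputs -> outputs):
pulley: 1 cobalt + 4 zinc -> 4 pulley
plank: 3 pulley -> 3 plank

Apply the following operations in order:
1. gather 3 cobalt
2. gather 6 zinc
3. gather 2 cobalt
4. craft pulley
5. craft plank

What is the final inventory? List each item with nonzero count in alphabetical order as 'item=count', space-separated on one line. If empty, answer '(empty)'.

Answer: cobalt=4 plank=3 pulley=1 zinc=2

Derivation:
After 1 (gather 3 cobalt): cobalt=3
After 2 (gather 6 zinc): cobalt=3 zinc=6
After 3 (gather 2 cobalt): cobalt=5 zinc=6
After 4 (craft pulley): cobalt=4 pulley=4 zinc=2
After 5 (craft plank): cobalt=4 plank=3 pulley=1 zinc=2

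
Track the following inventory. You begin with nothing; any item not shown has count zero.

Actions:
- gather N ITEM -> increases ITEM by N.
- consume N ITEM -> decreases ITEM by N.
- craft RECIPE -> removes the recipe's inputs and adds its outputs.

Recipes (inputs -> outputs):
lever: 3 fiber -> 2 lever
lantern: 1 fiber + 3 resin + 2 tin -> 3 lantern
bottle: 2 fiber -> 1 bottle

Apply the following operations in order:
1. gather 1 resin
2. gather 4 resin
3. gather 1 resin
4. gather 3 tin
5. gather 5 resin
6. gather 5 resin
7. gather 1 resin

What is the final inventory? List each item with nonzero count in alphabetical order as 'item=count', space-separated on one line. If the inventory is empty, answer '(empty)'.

Answer: resin=17 tin=3

Derivation:
After 1 (gather 1 resin): resin=1
After 2 (gather 4 resin): resin=5
After 3 (gather 1 resin): resin=6
After 4 (gather 3 tin): resin=6 tin=3
After 5 (gather 5 resin): resin=11 tin=3
After 6 (gather 5 resin): resin=16 tin=3
After 7 (gather 1 resin): resin=17 tin=3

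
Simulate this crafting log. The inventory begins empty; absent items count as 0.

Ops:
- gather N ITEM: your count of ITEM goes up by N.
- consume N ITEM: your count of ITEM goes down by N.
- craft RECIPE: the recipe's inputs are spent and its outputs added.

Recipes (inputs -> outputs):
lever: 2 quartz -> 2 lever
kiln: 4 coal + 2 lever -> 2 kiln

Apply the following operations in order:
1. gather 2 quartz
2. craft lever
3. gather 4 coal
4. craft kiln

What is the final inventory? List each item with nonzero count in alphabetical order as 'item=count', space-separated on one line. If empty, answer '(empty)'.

Answer: kiln=2

Derivation:
After 1 (gather 2 quartz): quartz=2
After 2 (craft lever): lever=2
After 3 (gather 4 coal): coal=4 lever=2
After 4 (craft kiln): kiln=2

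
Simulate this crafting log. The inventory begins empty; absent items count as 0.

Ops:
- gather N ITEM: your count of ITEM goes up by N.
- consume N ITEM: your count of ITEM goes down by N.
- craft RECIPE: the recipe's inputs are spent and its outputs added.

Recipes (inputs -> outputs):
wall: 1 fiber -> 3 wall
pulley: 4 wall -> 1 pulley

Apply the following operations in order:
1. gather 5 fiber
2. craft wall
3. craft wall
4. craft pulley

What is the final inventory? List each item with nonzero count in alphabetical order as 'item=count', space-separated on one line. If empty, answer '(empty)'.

After 1 (gather 5 fiber): fiber=5
After 2 (craft wall): fiber=4 wall=3
After 3 (craft wall): fiber=3 wall=6
After 4 (craft pulley): fiber=3 pulley=1 wall=2

Answer: fiber=3 pulley=1 wall=2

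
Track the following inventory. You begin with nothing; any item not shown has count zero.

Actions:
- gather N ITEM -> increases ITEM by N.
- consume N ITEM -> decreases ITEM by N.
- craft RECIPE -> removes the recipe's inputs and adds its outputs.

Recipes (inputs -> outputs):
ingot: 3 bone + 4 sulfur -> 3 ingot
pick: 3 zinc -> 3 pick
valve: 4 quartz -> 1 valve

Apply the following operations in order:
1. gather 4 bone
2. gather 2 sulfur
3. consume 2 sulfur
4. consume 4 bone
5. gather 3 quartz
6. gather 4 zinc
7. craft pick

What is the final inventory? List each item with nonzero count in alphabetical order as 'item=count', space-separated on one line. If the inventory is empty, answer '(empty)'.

After 1 (gather 4 bone): bone=4
After 2 (gather 2 sulfur): bone=4 sulfur=2
After 3 (consume 2 sulfur): bone=4
After 4 (consume 4 bone): (empty)
After 5 (gather 3 quartz): quartz=3
After 6 (gather 4 zinc): quartz=3 zinc=4
After 7 (craft pick): pick=3 quartz=3 zinc=1

Answer: pick=3 quartz=3 zinc=1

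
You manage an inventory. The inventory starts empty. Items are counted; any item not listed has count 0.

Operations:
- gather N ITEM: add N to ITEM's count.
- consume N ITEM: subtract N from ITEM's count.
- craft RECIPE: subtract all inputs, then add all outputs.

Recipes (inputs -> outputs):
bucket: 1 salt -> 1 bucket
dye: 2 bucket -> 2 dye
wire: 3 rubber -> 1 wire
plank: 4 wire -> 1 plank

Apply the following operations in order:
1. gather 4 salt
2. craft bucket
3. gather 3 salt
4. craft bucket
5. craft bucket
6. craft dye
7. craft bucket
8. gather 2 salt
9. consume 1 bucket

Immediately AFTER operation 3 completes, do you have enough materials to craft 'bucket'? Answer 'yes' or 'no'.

Answer: yes

Derivation:
After 1 (gather 4 salt): salt=4
After 2 (craft bucket): bucket=1 salt=3
After 3 (gather 3 salt): bucket=1 salt=6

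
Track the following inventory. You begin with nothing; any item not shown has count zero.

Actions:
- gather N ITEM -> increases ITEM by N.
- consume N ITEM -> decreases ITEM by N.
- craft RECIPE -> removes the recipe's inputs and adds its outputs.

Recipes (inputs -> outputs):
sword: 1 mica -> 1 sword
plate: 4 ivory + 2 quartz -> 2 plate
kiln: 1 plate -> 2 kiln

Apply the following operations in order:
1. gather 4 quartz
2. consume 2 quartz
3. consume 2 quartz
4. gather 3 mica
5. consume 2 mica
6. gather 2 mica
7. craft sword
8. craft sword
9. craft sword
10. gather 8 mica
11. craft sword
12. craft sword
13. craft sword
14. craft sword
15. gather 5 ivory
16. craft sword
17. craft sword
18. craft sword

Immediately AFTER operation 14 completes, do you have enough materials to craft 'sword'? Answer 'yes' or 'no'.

Answer: yes

Derivation:
After 1 (gather 4 quartz): quartz=4
After 2 (consume 2 quartz): quartz=2
After 3 (consume 2 quartz): (empty)
After 4 (gather 3 mica): mica=3
After 5 (consume 2 mica): mica=1
After 6 (gather 2 mica): mica=3
After 7 (craft sword): mica=2 sword=1
After 8 (craft sword): mica=1 sword=2
After 9 (craft sword): sword=3
After 10 (gather 8 mica): mica=8 sword=3
After 11 (craft sword): mica=7 sword=4
After 12 (craft sword): mica=6 sword=5
After 13 (craft sword): mica=5 sword=6
After 14 (craft sword): mica=4 sword=7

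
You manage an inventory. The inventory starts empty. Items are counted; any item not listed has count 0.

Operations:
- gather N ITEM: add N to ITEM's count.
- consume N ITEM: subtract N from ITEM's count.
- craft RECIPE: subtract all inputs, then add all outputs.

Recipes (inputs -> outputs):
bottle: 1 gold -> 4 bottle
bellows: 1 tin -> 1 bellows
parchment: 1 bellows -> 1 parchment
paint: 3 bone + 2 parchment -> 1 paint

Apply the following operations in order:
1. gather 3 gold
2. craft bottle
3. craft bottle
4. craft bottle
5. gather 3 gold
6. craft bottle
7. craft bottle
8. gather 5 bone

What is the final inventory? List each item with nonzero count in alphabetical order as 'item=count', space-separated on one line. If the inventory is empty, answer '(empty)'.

Answer: bone=5 bottle=20 gold=1

Derivation:
After 1 (gather 3 gold): gold=3
After 2 (craft bottle): bottle=4 gold=2
After 3 (craft bottle): bottle=8 gold=1
After 4 (craft bottle): bottle=12
After 5 (gather 3 gold): bottle=12 gold=3
After 6 (craft bottle): bottle=16 gold=2
After 7 (craft bottle): bottle=20 gold=1
After 8 (gather 5 bone): bone=5 bottle=20 gold=1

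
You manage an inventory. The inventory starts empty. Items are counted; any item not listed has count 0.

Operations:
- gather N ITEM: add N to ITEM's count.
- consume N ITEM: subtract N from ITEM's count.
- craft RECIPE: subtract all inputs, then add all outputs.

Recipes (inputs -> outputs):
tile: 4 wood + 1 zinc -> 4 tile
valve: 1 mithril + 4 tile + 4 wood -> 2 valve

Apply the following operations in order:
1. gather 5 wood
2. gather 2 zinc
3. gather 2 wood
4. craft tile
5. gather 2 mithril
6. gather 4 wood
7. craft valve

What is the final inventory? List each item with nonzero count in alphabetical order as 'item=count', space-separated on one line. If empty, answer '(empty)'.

After 1 (gather 5 wood): wood=5
After 2 (gather 2 zinc): wood=5 zinc=2
After 3 (gather 2 wood): wood=7 zinc=2
After 4 (craft tile): tile=4 wood=3 zinc=1
After 5 (gather 2 mithril): mithril=2 tile=4 wood=3 zinc=1
After 6 (gather 4 wood): mithril=2 tile=4 wood=7 zinc=1
After 7 (craft valve): mithril=1 valve=2 wood=3 zinc=1

Answer: mithril=1 valve=2 wood=3 zinc=1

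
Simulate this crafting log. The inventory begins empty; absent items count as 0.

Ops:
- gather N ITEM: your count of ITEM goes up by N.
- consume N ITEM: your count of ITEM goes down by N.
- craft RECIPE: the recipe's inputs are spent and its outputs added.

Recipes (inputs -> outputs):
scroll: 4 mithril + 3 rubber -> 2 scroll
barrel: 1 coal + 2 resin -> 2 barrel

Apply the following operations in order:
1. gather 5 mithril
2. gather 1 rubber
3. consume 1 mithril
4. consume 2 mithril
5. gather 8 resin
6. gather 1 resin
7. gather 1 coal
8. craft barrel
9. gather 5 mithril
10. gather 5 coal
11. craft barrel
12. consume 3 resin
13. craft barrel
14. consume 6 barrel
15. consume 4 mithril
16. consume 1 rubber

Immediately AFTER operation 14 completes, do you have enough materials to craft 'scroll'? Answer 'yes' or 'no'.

Answer: no

Derivation:
After 1 (gather 5 mithril): mithril=5
After 2 (gather 1 rubber): mithril=5 rubber=1
After 3 (consume 1 mithril): mithril=4 rubber=1
After 4 (consume 2 mithril): mithril=2 rubber=1
After 5 (gather 8 resin): mithril=2 resin=8 rubber=1
After 6 (gather 1 resin): mithril=2 resin=9 rubber=1
After 7 (gather 1 coal): coal=1 mithril=2 resin=9 rubber=1
After 8 (craft barrel): barrel=2 mithril=2 resin=7 rubber=1
After 9 (gather 5 mithril): barrel=2 mithril=7 resin=7 rubber=1
After 10 (gather 5 coal): barrel=2 coal=5 mithril=7 resin=7 rubber=1
After 11 (craft barrel): barrel=4 coal=4 mithril=7 resin=5 rubber=1
After 12 (consume 3 resin): barrel=4 coal=4 mithril=7 resin=2 rubber=1
After 13 (craft barrel): barrel=6 coal=3 mithril=7 rubber=1
After 14 (consume 6 barrel): coal=3 mithril=7 rubber=1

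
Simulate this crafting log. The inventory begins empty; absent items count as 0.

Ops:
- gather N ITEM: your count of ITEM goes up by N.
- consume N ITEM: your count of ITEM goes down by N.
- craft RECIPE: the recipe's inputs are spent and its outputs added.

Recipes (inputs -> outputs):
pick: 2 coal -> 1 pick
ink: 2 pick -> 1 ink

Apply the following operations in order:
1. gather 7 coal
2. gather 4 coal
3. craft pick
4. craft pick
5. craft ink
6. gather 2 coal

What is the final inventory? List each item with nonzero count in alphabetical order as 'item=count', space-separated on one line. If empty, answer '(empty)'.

After 1 (gather 7 coal): coal=7
After 2 (gather 4 coal): coal=11
After 3 (craft pick): coal=9 pick=1
After 4 (craft pick): coal=7 pick=2
After 5 (craft ink): coal=7 ink=1
After 6 (gather 2 coal): coal=9 ink=1

Answer: coal=9 ink=1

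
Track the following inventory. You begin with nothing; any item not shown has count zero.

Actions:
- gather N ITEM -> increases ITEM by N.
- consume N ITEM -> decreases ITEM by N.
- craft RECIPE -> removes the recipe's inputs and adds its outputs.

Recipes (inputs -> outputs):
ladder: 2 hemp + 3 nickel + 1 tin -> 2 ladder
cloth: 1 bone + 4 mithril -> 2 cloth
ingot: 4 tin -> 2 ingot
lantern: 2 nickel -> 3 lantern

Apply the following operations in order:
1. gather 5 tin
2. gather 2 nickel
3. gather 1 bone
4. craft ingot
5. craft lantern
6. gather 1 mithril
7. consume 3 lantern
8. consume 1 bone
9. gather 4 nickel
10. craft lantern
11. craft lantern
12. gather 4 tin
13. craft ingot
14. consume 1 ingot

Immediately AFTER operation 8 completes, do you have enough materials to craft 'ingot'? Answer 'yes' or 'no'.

After 1 (gather 5 tin): tin=5
After 2 (gather 2 nickel): nickel=2 tin=5
After 3 (gather 1 bone): bone=1 nickel=2 tin=5
After 4 (craft ingot): bone=1 ingot=2 nickel=2 tin=1
After 5 (craft lantern): bone=1 ingot=2 lantern=3 tin=1
After 6 (gather 1 mithril): bone=1 ingot=2 lantern=3 mithril=1 tin=1
After 7 (consume 3 lantern): bone=1 ingot=2 mithril=1 tin=1
After 8 (consume 1 bone): ingot=2 mithril=1 tin=1

Answer: no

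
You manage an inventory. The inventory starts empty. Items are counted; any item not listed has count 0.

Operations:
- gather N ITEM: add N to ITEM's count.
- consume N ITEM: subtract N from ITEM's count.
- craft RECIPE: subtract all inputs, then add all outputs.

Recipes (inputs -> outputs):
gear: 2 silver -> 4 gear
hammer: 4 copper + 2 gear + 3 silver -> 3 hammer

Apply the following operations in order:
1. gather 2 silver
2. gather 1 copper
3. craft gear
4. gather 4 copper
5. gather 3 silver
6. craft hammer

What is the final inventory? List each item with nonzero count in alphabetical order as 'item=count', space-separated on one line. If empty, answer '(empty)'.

Answer: copper=1 gear=2 hammer=3

Derivation:
After 1 (gather 2 silver): silver=2
After 2 (gather 1 copper): copper=1 silver=2
After 3 (craft gear): copper=1 gear=4
After 4 (gather 4 copper): copper=5 gear=4
After 5 (gather 3 silver): copper=5 gear=4 silver=3
After 6 (craft hammer): copper=1 gear=2 hammer=3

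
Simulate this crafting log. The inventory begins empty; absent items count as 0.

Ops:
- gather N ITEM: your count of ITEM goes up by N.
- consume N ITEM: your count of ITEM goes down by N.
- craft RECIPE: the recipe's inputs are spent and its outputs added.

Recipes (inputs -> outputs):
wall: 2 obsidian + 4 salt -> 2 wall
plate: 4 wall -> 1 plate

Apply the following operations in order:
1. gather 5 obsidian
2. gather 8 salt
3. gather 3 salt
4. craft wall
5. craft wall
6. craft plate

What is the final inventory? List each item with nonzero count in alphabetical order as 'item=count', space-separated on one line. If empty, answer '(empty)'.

After 1 (gather 5 obsidian): obsidian=5
After 2 (gather 8 salt): obsidian=5 salt=8
After 3 (gather 3 salt): obsidian=5 salt=11
After 4 (craft wall): obsidian=3 salt=7 wall=2
After 5 (craft wall): obsidian=1 salt=3 wall=4
After 6 (craft plate): obsidian=1 plate=1 salt=3

Answer: obsidian=1 plate=1 salt=3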